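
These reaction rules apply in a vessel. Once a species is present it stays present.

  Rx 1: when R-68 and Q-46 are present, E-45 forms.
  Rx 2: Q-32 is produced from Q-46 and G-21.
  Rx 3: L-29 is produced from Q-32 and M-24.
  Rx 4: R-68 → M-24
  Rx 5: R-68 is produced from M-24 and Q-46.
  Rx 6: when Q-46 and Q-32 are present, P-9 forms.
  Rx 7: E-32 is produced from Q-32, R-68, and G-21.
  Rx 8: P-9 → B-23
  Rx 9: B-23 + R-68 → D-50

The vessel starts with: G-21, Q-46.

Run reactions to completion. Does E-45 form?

E-45 would need R-68 and Q-46 (Rx 1), but R-68 never forms.

No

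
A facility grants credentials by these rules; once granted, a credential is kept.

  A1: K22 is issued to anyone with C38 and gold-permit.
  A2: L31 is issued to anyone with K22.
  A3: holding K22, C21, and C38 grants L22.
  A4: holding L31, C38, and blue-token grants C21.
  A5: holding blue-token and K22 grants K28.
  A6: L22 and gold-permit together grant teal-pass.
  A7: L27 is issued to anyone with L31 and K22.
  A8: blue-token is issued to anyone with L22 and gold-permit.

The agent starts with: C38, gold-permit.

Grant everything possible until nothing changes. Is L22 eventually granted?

L22 would need K22, C21, and C38 (A3), but C21 is never granted.

No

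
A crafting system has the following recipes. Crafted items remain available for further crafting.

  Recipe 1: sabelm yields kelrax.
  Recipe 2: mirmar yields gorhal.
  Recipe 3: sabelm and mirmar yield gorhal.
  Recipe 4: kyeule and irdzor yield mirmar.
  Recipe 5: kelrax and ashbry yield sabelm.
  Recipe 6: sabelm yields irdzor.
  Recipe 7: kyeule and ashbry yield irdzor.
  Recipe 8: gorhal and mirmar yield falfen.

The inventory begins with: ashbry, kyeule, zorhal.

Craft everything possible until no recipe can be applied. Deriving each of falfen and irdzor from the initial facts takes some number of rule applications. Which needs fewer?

irdzor: kyeule and ashbry → irdzor (Recipe 7). [1 rule application]
falfen: Using Recipe 7, kyeule and ashbry make irdzor. Using Recipe 4, kyeule and irdzor make mirmar. mirmar → gorhal (Recipe 2). gorhal and mirmar → falfen (Recipe 8). [4 rule applications]
irdzor needs fewer.

irdzor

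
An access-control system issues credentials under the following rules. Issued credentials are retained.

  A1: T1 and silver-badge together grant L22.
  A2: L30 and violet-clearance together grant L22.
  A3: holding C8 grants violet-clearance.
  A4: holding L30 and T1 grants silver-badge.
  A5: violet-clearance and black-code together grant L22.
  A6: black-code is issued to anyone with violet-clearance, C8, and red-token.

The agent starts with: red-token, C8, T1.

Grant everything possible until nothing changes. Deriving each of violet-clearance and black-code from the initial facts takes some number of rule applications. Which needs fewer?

violet-clearance: Holding C8 grants violet-clearance (A3). [1 rule application]
black-code: Holding C8 grants violet-clearance (A3). Holding violet-clearance, C8, and red-token grants black-code (A6). [2 rule applications]
violet-clearance needs fewer.

violet-clearance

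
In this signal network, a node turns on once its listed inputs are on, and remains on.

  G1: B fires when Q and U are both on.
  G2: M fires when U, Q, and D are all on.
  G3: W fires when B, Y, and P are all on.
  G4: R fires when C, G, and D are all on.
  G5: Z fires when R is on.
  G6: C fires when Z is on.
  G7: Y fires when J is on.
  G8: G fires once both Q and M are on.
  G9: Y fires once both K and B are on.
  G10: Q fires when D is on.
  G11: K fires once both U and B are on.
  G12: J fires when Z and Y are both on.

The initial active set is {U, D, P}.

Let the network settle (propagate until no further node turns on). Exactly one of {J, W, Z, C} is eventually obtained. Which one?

D is on, so Q fires (G10).
Q and U are on, so B fires (G1).
G11: U and B on → K on.
G9: K and B on → Y on.
B, Y, and P are on, so W fires (G3).
J would need Z and Y (G12), but Z never turns on. Z would need R (G5), but R never turns on. C would need Z (G6), but Z never turns on.

W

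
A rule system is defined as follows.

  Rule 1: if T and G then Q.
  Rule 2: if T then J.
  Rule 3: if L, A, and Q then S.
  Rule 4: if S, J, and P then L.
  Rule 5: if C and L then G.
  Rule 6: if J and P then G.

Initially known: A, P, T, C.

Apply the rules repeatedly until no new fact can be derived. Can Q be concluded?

T holds, so J follows (Rule 2).
From J and P, Rule 6 gives G.
From T and G, Rule 1 gives Q.

Yes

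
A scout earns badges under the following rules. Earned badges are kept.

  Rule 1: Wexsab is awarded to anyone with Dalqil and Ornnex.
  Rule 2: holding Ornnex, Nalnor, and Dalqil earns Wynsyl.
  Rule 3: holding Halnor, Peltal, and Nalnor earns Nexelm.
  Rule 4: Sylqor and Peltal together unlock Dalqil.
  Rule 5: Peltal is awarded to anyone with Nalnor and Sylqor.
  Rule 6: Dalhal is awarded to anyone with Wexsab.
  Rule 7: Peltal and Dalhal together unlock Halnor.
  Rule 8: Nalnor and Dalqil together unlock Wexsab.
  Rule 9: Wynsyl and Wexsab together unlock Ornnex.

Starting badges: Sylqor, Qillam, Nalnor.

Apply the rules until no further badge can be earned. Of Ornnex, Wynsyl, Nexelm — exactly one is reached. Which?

Nexelm

With Nalnor and Sylqor, Peltal is earned (Rule 5).
With Sylqor and Peltal, Dalqil is earned (Rule 4).
With Nalnor and Dalqil, Wexsab is earned (Rule 8).
With Wexsab, Dalhal is earned (Rule 6).
With Peltal and Dalhal, Halnor is earned (Rule 7).
With Halnor, Peltal, and Nalnor, Nexelm is earned (Rule 3).
Ornnex would need Wynsyl and Wexsab (Rule 9), but Wynsyl is never earned. Wynsyl would need Ornnex, Nalnor, and Dalqil (Rule 2), but Ornnex is never earned.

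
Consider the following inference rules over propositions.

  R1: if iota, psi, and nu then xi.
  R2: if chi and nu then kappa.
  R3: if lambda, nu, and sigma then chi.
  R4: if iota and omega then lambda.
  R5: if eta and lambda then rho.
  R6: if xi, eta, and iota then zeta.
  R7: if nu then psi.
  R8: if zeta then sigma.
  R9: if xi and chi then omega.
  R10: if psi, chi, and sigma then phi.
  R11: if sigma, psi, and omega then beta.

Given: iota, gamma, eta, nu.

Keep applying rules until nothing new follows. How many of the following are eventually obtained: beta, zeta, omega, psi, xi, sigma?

nu holds, so psi follows (R7).
iota, psi, and nu hold, so xi follows (R1).
xi, eta, and iota hold, so zeta follows (R6).
From zeta, R8 gives sigma.
beta would need sigma, psi, and omega (R11), but omega is never established.
zeta: reached.
omega would need xi and chi (R9), but chi is never established.
psi: reached.
xi: reached.
sigma: reached.
Reached: zeta, psi, xi, and sigma — 4 of the 6.

4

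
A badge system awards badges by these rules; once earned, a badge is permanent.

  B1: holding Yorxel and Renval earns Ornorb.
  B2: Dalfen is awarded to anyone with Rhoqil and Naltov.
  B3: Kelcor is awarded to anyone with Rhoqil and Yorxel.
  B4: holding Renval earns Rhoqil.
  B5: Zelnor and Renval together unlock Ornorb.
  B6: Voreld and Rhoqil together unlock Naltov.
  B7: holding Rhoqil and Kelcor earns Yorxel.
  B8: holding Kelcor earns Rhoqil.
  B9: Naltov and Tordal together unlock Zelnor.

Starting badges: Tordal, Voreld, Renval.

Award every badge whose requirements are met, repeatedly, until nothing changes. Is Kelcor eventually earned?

No

Kelcor would need Rhoqil and Yorxel (B3), but Yorxel is never earned.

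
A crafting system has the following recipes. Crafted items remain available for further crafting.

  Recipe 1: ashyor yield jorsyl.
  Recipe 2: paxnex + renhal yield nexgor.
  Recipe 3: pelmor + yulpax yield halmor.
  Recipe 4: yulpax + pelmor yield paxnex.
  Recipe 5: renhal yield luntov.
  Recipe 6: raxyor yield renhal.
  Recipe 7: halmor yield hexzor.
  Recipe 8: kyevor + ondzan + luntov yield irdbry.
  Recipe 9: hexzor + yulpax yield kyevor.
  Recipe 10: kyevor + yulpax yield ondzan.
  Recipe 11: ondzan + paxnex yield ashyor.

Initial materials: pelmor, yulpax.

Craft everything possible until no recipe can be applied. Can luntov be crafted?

No

luntov would need renhal (Recipe 5), but renhal is never obtained.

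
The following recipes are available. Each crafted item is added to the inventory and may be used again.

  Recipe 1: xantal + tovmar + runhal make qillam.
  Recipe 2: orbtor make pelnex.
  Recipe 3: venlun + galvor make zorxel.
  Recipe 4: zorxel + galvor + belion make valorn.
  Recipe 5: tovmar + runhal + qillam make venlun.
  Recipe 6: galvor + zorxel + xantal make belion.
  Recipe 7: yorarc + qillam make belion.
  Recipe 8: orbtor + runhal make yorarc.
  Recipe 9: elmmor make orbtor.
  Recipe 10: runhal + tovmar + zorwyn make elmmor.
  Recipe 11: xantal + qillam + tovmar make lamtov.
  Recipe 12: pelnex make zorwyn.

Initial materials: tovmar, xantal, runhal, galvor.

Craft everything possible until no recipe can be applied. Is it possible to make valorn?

Using Recipe 1, xantal, tovmar, and runhal make qillam.
tovmar + runhal + qillam → venlun (Recipe 5).
venlun + galvor → zorxel (Recipe 3).
Using Recipe 6, galvor, zorxel, and xantal make belion.
Using Recipe 4, zorxel, galvor, and belion make valorn.

Yes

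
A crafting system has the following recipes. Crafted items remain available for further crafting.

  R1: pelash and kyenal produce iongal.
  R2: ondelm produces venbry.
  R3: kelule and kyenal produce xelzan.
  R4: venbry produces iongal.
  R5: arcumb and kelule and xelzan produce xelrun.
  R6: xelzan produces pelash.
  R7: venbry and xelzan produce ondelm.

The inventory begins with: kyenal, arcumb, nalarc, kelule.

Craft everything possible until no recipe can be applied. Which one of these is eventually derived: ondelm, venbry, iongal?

iongal

kelule and kyenal → xelzan (R3).
xelzan → pelash (R6).
Using R1, pelash and kyenal make iongal.
venbry would need ondelm (R2), but ondelm is never obtained. ondelm would need venbry and xelzan (R7), but venbry is never obtained.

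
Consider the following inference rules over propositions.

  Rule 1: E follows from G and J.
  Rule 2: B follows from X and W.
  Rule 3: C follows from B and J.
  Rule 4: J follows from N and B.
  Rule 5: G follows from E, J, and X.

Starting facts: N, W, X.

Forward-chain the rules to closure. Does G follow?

G would need E, J, and X (Rule 5), but E is never established.

No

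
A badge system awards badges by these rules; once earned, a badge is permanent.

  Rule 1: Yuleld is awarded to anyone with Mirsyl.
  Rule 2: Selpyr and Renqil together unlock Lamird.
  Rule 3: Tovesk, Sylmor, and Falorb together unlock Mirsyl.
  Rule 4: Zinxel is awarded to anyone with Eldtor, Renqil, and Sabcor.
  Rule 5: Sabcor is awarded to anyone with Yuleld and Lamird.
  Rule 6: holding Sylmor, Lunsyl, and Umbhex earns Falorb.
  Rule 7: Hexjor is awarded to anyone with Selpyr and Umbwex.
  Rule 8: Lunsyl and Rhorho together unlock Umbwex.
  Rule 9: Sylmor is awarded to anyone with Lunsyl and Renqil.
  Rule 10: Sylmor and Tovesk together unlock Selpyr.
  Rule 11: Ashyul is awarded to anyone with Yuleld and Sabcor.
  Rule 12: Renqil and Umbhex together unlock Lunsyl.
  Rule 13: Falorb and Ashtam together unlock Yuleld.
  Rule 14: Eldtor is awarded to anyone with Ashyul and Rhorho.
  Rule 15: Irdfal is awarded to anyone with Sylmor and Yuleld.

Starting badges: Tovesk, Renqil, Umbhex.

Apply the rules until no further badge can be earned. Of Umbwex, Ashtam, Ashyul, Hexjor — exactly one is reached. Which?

Ashyul

With Renqil and Umbhex, Lunsyl is earned (Rule 12).
With Lunsyl and Renqil, Sylmor is earned (Rule 9).
With Sylmor, Lunsyl, and Umbhex, Falorb is earned (Rule 6).
With Sylmor and Tovesk, Selpyr is earned (Rule 10).
With Tovesk, Sylmor, and Falorb, Mirsyl is earned (Rule 3).
With Selpyr and Renqil, Lamird is earned (Rule 2).
With Mirsyl, Yuleld is earned (Rule 1).
With Yuleld and Lamird, Sabcor is earned (Rule 5).
With Yuleld and Sabcor, Ashyul is earned (Rule 11).
Umbwex would need Lunsyl and Rhorho (Rule 8), but Rhorho is never earned. No rule produces Ashtam, and it is not given. Hexjor would need Selpyr and Umbwex (Rule 7), but Umbwex is never earned.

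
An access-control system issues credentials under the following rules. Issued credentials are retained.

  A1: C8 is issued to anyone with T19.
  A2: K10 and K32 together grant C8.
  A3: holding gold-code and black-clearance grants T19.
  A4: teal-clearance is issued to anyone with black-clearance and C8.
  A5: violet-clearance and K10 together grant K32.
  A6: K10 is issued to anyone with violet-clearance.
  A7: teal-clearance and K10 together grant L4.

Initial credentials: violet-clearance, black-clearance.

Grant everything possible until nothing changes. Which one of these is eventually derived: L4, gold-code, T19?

L4

Holding violet-clearance grants K10 (A6).
Holding violet-clearance and K10 grants K32 (A5).
Holding K10 and K32 grants C8 (A2).
Holding black-clearance and C8 grants teal-clearance (A4).
Holding teal-clearance and K10 grants L4 (A7).
No rule produces gold-code, and it is not given. T19 would need gold-code and black-clearance (A3), but gold-code is never granted.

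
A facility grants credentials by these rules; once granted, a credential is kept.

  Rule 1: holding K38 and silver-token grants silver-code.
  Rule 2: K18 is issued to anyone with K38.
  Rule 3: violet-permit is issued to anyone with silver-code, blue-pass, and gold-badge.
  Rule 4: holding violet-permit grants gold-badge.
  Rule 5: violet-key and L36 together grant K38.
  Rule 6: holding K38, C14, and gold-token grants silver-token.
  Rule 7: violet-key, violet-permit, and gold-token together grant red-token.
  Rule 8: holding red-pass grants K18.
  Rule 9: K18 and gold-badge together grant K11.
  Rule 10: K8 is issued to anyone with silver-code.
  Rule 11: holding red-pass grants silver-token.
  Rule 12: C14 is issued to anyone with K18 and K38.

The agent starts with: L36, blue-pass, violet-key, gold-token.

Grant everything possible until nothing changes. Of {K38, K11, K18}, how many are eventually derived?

2

Holding violet-key and L36 grants K38 (Rule 5).
Holding K38 grants K18 (Rule 2).
K38: reached.
K11 would need K18 and gold-badge (Rule 9), but gold-badge is never granted.
K18: reached.
Reached: K38 and K18 — 2 of the 3.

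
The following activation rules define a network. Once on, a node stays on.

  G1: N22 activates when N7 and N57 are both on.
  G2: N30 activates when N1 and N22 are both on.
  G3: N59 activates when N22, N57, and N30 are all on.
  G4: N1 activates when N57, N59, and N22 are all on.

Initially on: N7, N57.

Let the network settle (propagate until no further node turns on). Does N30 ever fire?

No

N30 would need N1 and N22 (G2), but N1 never turns on.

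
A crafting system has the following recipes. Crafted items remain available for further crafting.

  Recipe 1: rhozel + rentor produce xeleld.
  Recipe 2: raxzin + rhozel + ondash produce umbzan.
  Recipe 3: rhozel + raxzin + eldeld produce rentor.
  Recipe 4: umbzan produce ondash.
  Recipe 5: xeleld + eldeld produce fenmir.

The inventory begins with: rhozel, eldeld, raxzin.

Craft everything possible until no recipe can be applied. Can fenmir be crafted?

rhozel + raxzin + eldeld → rentor (Recipe 3).
Using Recipe 1, rhozel and rentor make xeleld.
xeleld + eldeld → fenmir (Recipe 5).

Yes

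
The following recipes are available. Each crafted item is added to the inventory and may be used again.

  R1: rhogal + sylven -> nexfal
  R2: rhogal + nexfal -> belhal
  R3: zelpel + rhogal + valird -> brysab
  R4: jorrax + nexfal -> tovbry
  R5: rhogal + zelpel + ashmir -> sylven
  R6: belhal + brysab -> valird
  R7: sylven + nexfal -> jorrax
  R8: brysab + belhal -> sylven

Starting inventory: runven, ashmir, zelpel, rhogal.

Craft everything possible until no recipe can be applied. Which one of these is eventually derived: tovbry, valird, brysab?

rhogal + zelpel + ashmir -> sylven (R5).
rhogal + sylven -> nexfal (R1).
sylven + nexfal -> jorrax (R7).
Using R4, jorrax and nexfal make tovbry.
valird would need belhal and brysab (R6), but brysab is never obtained. brysab would need zelpel, rhogal, and valird (R3), but valird is never obtained.

tovbry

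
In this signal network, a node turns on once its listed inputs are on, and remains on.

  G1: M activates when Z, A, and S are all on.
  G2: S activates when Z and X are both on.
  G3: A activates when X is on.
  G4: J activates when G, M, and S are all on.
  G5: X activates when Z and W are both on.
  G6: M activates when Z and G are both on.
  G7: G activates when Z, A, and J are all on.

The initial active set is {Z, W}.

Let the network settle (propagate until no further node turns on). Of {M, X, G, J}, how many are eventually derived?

2

G5: Z and W on → X on.
X is on, so A activates (G3).
Z and X are on, so S activates (G2).
G1: Z, A, and S on → M on.
M: reached.
X: reached.
G would need Z, A, and J (G7), but J never turns on.
J would need G, M, and S (G4), but G never turns on.
Reached: M and X — 2 of the 4.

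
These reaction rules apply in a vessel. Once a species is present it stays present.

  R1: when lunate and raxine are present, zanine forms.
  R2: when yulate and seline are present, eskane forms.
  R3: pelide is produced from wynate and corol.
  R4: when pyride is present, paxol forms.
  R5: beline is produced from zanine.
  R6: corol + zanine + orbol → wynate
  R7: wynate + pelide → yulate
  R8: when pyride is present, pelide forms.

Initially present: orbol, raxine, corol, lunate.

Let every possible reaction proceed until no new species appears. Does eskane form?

No

eskane would need yulate and seline (R2), but seline never forms.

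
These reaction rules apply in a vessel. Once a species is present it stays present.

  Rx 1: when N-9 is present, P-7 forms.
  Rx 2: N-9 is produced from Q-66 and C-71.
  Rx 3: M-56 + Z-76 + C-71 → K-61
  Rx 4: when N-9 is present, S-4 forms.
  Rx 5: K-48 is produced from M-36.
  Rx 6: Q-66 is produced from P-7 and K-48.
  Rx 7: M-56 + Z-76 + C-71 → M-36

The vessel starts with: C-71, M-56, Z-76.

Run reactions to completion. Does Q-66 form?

No

Q-66 would need P-7 and K-48 (Rx 6), but P-7 never forms.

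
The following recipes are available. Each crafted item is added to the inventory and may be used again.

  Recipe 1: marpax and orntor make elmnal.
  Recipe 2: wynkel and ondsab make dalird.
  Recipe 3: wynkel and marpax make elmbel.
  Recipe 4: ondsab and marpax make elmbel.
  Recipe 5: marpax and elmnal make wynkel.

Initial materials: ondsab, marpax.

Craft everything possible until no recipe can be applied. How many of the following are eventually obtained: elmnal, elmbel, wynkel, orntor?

1

Using Recipe 4, ondsab and marpax make elmbel.
elmnal would need marpax and orntor (Recipe 1), but orntor is never obtained.
elmbel: reached.
wynkel would need marpax and elmnal (Recipe 5), but elmnal is never obtained.
No rule produces orntor, and it is not given.
Reached: elmbel — 1 of the 4.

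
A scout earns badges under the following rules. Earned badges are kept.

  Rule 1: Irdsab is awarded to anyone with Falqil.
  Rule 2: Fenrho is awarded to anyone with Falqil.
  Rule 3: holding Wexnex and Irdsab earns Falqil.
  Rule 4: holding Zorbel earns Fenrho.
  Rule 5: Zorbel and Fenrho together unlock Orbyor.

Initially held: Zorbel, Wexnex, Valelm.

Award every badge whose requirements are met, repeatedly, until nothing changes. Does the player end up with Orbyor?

With Zorbel, Fenrho is earned (Rule 4).
With Zorbel and Fenrho, Orbyor is earned (Rule 5).

Yes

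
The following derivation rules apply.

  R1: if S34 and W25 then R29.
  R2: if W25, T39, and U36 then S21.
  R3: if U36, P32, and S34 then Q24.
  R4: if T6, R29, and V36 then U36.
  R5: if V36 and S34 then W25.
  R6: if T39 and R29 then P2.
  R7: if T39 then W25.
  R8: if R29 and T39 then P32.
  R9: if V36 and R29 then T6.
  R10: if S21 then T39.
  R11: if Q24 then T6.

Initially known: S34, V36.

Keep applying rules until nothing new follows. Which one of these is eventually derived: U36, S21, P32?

V36 and S34 hold, so W25 follows (R5).
S34 and W25 hold, so R29 follows (R1).
From V36 and R29, R9 gives T6.
From T6, R29, and V36, R4 gives U36.
S21 would need W25, T39, and U36 (R2), but T39 is never established. P32 would need R29 and T39 (R8), but T39 is never established.

U36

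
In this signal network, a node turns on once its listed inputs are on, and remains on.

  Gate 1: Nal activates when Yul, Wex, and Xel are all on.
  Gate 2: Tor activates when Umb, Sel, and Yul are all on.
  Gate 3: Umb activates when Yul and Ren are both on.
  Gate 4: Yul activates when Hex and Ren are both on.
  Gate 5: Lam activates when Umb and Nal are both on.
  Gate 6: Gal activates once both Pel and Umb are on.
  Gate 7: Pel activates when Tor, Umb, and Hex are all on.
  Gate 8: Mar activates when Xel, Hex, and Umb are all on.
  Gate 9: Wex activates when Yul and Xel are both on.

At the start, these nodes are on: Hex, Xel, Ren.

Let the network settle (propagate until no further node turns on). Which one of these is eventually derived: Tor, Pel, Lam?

Hex and Ren are on, so Yul activates (Gate 4).
Gate 3: Yul and Ren on → Umb on.
Gate 9: Yul and Xel on → Wex on.
Gate 1: Yul, Wex, and Xel on → Nal on.
Umb and Nal are on, so Lam activates (Gate 5).
Tor would need Umb, Sel, and Yul (Gate 2), but Sel never turns on. Pel would need Tor, Umb, and Hex (Gate 7), but Tor never turns on.

Lam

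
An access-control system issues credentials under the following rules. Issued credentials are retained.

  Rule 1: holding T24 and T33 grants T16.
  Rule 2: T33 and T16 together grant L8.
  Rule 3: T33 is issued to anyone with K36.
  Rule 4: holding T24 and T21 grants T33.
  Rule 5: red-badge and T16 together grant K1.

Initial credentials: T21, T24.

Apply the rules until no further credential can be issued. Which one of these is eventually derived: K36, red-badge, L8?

L8

Holding T24 and T21 grants T33 (Rule 4).
Holding T24 and T33 grants T16 (Rule 1).
Holding T33 and T16 grants L8 (Rule 2).
No rule produces red-badge, and it is not given. No rule produces K36, and it is not given.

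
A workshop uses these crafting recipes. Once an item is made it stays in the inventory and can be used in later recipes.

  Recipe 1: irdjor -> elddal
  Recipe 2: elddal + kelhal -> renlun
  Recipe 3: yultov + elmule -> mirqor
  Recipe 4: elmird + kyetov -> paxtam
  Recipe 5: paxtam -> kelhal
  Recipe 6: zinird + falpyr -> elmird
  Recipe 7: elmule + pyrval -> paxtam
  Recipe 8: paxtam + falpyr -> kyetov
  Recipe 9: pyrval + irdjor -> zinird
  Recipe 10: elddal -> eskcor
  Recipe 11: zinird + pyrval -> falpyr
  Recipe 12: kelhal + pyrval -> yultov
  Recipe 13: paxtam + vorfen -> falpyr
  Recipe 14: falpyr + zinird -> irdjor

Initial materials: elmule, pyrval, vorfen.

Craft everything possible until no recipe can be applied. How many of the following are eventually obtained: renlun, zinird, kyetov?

Using Recipe 7, elmule and pyrval make paxtam.
paxtam + vorfen -> falpyr (Recipe 13).
Using Recipe 8, paxtam and falpyr make kyetov.
renlun would need elddal and kelhal (Recipe 2), but elddal is never obtained.
zinird would need pyrval and irdjor (Recipe 9), but irdjor is never obtained.
kyetov: reached.
Reached: kyetov — 1 of the 3.

1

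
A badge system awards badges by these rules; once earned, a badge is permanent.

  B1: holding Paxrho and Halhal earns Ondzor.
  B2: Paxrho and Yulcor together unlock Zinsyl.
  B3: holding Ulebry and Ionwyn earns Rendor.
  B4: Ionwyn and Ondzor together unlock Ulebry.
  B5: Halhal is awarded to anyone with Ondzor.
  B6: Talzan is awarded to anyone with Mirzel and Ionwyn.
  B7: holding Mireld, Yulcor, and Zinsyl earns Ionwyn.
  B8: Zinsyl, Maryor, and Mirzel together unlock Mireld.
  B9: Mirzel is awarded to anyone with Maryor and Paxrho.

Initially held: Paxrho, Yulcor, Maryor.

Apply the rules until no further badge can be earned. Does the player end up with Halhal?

Halhal would need Ondzor (B5), but Ondzor is never earned.

No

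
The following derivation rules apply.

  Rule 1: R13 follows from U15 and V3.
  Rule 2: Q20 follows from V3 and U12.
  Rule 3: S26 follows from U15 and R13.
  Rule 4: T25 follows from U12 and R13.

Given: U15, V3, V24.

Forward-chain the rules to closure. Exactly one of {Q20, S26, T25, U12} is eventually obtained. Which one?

From U15 and V3, Rule 1 gives R13.
U15 and R13 hold, so S26 follows (Rule 3).
Q20 would need V3 and U12 (Rule 2), but U12 is never established. No rule produces U12, and it is not given. T25 would need U12 and R13 (Rule 4), but U12 is never established.

S26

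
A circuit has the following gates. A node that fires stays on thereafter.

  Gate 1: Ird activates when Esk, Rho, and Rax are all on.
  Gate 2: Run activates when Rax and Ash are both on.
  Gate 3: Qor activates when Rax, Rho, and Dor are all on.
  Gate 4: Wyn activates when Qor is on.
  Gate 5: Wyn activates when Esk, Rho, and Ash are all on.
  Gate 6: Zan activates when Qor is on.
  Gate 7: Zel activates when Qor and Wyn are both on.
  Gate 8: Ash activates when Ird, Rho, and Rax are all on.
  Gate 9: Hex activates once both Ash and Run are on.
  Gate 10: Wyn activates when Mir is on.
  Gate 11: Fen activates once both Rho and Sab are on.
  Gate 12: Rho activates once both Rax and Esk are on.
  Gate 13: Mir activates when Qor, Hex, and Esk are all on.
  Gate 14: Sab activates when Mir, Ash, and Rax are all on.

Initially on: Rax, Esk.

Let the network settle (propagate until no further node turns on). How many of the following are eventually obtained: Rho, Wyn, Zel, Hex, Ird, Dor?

4

Rax and Esk are on, so Rho activates (Gate 12).
Esk, Rho, and Rax are on, so Ird activates (Gate 1).
Gate 8: Ird, Rho, and Rax on → Ash on.
Esk, Rho, and Ash are on, so Wyn activates (Gate 5).
Rax and Ash are on, so Run activates (Gate 2).
Gate 9: Ash and Run on → Hex on.
Rho: reached.
Wyn: reached.
Zel would need Qor and Wyn (Gate 7), but Qor never turns on.
Hex: reached.
Ird: reached.
No rule produces Dor, and it is not given.
Reached: Rho, Wyn, Hex, and Ird — 4 of the 6.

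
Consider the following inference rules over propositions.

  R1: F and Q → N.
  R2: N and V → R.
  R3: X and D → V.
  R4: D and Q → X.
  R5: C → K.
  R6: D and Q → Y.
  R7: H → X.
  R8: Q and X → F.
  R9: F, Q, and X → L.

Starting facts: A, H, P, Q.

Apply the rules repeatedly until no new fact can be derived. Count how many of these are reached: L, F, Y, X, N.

From H, R7 gives X.
Q and X hold, so F follows (R8).
From F, Q, and X, R9 gives L.
F and Q hold, so N follows (R1).
L: reached.
F: reached.
Y would need D and Q (R6), but D is never established.
X: reached.
N: reached.
Reached: L, F, X, and N — 4 of the 5.

4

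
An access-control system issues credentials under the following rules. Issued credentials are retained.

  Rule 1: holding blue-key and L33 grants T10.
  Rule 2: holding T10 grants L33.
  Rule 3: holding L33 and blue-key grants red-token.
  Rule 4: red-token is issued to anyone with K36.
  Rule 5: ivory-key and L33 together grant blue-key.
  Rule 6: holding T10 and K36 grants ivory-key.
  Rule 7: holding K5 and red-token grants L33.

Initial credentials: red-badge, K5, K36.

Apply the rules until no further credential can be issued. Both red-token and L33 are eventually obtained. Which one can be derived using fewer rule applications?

red-token: Holding K36 grants red-token (Rule 4). [1 rule application]
L33: Holding K36 grants red-token (Rule 4). Holding K5 and red-token grants L33 (Rule 7). [2 rule applications]
red-token needs fewer.

red-token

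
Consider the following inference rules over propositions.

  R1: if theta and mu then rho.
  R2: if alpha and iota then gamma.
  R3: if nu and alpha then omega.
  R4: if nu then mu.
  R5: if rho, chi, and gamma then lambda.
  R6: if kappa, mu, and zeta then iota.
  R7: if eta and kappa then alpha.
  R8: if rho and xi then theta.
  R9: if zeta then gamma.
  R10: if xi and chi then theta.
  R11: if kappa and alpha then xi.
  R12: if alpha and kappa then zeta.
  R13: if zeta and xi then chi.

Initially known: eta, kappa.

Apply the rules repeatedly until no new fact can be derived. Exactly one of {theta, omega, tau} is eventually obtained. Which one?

From eta and kappa, R7 gives alpha.
From alpha and kappa, R12 gives zeta.
kappa and alpha hold, so xi follows (R11).
From zeta and xi, R13 gives chi.
From xi and chi, R10 gives theta.
No rule produces tau, and it is not given. omega would need nu and alpha (R3), but nu is never established.

theta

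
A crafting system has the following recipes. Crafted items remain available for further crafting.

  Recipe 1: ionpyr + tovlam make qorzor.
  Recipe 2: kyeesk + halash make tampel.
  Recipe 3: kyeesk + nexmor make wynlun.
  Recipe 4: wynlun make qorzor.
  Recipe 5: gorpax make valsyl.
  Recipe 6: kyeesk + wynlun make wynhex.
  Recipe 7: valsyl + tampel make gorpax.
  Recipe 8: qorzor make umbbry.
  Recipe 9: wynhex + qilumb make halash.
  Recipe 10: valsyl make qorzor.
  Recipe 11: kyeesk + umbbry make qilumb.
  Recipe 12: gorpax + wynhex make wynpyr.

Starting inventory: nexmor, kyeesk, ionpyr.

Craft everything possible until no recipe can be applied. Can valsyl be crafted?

No

valsyl would need gorpax (Recipe 5), but gorpax is never obtained.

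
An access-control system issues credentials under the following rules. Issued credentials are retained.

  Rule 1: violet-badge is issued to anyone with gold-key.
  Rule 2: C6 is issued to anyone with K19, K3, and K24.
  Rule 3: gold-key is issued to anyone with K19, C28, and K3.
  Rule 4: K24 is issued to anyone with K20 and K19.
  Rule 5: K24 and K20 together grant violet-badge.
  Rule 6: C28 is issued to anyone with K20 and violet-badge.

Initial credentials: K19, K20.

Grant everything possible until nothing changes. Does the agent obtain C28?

Yes

Holding K20 and K19 grants K24 (Rule 4).
Holding K24 and K20 grants violet-badge (Rule 5).
Holding K20 and violet-badge grants C28 (Rule 6).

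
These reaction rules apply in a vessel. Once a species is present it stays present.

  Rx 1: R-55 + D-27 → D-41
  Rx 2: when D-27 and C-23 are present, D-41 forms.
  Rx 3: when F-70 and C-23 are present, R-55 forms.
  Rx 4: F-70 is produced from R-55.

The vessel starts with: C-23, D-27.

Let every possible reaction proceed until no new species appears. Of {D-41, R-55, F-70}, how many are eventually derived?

D-27 and C-23 present → D-41 forms (Rx 2).
D-41: reached.
R-55 would need F-70 and C-23 (Rx 3), but F-70 never forms.
F-70 would need R-55 (Rx 4), but R-55 never forms.
Reached: D-41 — 1 of the 3.

1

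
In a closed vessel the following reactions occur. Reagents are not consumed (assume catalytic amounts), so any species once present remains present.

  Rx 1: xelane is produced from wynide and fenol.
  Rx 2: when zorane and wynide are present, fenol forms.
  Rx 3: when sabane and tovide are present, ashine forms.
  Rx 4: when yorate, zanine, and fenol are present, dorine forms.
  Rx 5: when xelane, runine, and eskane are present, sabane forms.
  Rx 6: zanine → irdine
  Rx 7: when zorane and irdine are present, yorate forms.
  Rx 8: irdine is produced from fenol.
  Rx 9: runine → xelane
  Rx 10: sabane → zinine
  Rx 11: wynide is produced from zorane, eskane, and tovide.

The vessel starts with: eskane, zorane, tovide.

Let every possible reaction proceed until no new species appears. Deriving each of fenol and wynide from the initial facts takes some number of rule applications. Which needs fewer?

wynide: zorane, eskane, and tovide present → wynide forms (Rx 11). [1 rule application]
fenol: zorane, eskane, and tovide present → wynide forms (Rx 11). zorane and wynide present → fenol forms (Rx 2). [2 rule applications]
wynide needs fewer.

wynide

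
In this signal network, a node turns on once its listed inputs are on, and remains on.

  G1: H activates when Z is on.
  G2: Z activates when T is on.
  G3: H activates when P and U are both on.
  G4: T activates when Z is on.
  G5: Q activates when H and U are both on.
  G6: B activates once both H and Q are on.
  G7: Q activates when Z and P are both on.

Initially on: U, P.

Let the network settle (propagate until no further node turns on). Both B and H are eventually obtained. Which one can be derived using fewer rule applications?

H

H: G3: P and U on → H on. [1 rule application]
B: P and U are on, so H activates (G3). H and U are on, so Q activates (G5). G6: H and Q on → B on. [3 rule applications]
H needs fewer.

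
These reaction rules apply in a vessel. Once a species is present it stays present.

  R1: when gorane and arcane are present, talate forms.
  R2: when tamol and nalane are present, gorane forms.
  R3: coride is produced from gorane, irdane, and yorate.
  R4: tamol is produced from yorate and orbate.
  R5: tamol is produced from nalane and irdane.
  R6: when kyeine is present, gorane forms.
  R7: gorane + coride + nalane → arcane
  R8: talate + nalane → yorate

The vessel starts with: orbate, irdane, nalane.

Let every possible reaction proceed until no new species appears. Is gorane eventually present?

nalane and irdane present → tamol forms (R5).
tamol and nalane present → gorane forms (R2).

Yes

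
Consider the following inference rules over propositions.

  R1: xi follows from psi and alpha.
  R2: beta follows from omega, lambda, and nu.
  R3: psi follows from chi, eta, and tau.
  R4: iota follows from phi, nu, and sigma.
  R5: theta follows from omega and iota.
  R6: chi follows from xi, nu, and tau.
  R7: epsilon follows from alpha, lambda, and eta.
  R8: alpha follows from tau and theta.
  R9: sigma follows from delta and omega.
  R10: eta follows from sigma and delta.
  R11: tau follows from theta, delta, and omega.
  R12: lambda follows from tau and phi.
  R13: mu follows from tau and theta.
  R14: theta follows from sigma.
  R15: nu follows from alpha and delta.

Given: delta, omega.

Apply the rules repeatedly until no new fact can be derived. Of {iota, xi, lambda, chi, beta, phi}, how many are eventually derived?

0

iota would need phi, nu, and sigma (R4), but phi is never established.
xi would need psi and alpha (R1), but psi is never established.
lambda would need tau and phi (R12), but phi is never established.
chi would need xi, nu, and tau (R6), but xi is never established.
beta would need omega, lambda, and nu (R2), but lambda is never established.
No rule produces phi, and it is not given.
None of the 6 are reached.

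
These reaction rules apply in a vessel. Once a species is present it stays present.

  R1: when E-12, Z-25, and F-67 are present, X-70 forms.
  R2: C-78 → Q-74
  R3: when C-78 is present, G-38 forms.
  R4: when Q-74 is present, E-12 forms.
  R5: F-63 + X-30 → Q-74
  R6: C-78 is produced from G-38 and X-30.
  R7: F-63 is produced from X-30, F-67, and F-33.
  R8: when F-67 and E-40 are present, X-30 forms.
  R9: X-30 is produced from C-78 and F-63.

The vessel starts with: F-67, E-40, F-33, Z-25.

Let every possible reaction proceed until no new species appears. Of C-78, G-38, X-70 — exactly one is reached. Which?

X-70

F-67 and E-40 present → X-30 forms (R8).
X-30, F-67, and F-33 present → F-63 forms (R7).
F-63 and X-30 present → Q-74 forms (R5).
Q-74 present → E-12 forms (R4).
E-12, Z-25, and F-67 present → X-70 forms (R1).
C-78 would need G-38 and X-30 (R6), but G-38 never forms. G-38 would need C-78 (R3), but C-78 never forms.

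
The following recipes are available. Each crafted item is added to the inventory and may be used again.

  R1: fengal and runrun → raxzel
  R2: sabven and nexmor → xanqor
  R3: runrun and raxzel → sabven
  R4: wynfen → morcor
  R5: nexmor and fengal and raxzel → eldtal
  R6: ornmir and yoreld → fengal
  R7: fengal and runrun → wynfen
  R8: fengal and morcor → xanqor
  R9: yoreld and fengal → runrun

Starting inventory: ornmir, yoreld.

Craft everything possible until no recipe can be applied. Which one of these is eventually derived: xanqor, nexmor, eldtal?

xanqor

ornmir and yoreld → fengal (R6).
yoreld and fengal → runrun (R9).
Using R7, fengal and runrun make wynfen.
wynfen → morcor (R4).
fengal and morcor → xanqor (R8).
No rule produces nexmor, and it is not given. eldtal would need nexmor, fengal, and raxzel (R5), but nexmor is never obtained.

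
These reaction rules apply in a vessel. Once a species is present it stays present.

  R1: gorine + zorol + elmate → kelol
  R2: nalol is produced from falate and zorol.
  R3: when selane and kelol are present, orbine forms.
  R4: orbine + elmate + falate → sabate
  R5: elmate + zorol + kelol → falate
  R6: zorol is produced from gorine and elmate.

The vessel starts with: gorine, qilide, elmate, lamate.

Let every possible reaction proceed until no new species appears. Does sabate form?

sabate would need orbine, elmate, and falate (R4), but orbine never forms.

No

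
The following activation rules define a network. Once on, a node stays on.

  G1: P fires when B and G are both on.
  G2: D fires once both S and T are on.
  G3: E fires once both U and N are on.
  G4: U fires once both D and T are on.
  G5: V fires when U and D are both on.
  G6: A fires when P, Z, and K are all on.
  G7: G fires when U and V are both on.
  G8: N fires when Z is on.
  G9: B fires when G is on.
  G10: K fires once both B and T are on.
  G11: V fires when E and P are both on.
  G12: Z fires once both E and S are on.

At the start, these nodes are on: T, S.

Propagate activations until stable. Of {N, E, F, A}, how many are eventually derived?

0

N would need Z (G8), but Z never turns on.
E would need U and N (G3), but N never turns on.
No rule produces F, and it is not given.
A would need P, Z, and K (G6), but Z never turns on.
None of the 4 are reached.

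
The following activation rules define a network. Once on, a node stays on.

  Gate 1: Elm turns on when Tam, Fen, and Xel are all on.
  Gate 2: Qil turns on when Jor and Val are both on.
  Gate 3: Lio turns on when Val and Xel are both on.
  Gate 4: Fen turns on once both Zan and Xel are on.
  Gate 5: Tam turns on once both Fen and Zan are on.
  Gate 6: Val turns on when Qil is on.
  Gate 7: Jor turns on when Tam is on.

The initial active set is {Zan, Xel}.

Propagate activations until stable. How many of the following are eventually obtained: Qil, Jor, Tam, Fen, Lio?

Gate 4: Zan and Xel on → Fen on.
Gate 5: Fen and Zan on → Tam on.
Tam is on, so Jor turns on (Gate 7).
Qil would need Jor and Val (Gate 2), but Val never turns on.
Jor: reached.
Tam: reached.
Fen: reached.
Lio would need Val and Xel (Gate 3), but Val never turns on.
Reached: Jor, Tam, and Fen — 3 of the 5.

3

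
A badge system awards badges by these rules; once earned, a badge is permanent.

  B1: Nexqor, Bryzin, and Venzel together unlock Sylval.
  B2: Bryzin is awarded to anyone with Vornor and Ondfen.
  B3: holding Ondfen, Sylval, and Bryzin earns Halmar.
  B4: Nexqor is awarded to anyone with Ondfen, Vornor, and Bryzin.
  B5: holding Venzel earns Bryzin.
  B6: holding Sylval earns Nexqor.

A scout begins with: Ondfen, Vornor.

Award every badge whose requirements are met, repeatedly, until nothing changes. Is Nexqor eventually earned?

With Vornor and Ondfen, Bryzin is earned (B2).
With Ondfen, Vornor, and Bryzin, Nexqor is earned (B4).

Yes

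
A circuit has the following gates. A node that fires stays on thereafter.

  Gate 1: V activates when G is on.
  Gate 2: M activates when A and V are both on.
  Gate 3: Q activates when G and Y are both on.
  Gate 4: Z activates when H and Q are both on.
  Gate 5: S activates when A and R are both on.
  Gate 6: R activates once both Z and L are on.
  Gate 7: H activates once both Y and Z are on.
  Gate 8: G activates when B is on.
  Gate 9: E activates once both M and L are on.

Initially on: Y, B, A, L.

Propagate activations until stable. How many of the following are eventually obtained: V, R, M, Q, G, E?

B is on, so G activates (Gate 8).
G is on, so V activates (Gate 1).
Gate 3: G and Y on → Q on.
A and V are on, so M activates (Gate 2).
Gate 9: M and L on → E on.
V: reached.
R would need Z and L (Gate 6), but Z never turns on.
M: reached.
Q: reached.
G: reached.
E: reached.
Reached: V, M, Q, G, and E — 5 of the 6.

5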